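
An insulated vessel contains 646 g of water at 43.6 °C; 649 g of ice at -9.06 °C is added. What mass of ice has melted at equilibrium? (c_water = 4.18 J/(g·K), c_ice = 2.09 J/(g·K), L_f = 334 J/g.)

Heat available from the water dropping to 0 °C: 646·4.18·43.6 = 117732 J.
Of that, 649·2.09·9.06 = 12289 J goes to bring the ice to 0 °C, leaving 105443 J.
Melting all 649 g of ice would need 649·334 = 216766 J.
Since 105443 < 216766 J, not all the ice melts; equilibrium is at 0 °C.
m_melted·334 = 105443  ⇒  m_melted ≈ 315.7 g.

m_melted ≈ 316 g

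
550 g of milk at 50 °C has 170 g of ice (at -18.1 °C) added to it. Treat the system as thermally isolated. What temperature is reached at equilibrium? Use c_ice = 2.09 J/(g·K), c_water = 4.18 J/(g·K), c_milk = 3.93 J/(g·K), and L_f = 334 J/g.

Net heat exchanged in the isolated system is zero:
warm ice to 0 °C: 170×2.09×(0 − (-18.1)) = 6430.9
  fusion: m_ice L_f = 170×334 = 56780
  warm the meltwater: 710.6 T
  milk: 2161.5(T − 50)
2872.1 T = 108075 − 63211 = 44864
T ≈ 15.62 °C. Since T > 0 °C, the all-ice-melts assumption holds.

T_f ≈ 15.6 °C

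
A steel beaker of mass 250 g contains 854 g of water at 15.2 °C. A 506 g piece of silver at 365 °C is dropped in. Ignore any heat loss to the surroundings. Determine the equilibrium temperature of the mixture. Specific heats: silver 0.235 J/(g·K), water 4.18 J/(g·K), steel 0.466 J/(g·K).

Let T be the final temperature. ΣQ_i = 0:
506*0.235*(T − 365) + 854*4.18*(T − 15.2) + 250*0.466*(T − 15.2) = 0
118.91(T − 365) + 3569.7(T − 15.2) + 116.5(T − 15.2) = 0
3805.1 T = 99433
T ≈ 26.13 °C

T_f ≈ 26.1 °C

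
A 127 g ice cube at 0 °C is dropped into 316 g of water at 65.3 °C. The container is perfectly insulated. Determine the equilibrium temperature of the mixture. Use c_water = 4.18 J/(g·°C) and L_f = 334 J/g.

Net heat exchanged in the isolated system is zero:
melt ice: 127·334 = 42418; meltwater 0→T: 127·4.18·T = 530.86 T; water cools: 316·4.18·(T − 65.3) = 1320.9(T − 65.3)
1851.7 T = 86253 − 42418 = 43835
T ≈ 23.67 °C. Since T > 0 °C, the all-ice-melts assumption holds.

T_f ≈ 23.7 °C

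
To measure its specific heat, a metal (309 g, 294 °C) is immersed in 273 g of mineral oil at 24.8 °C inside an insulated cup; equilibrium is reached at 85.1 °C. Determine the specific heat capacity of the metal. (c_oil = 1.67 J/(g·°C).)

c ≈ 0.426 J/(g·°C)

Let T be the final temperature. ΣQ_i = 0:
309×c×(85.1 − 294) + 273×1.67×(85.1 − 24.8) = 0
-64550 c = -27491
c = -27491/-64550 ≈ 0.4259 J/(g·°C)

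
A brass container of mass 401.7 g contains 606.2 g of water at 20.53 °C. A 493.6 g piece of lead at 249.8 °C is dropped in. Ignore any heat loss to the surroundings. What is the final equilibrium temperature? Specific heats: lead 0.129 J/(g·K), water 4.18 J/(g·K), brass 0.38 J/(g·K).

Energy conservation, ΣQ = 0:
493.6·0.129·(T − 249.8) + 606.2·4.18·(T − 20.53) + 401.7·0.38·(T − 20.53) = 0
63.67(T − 249.8) + 2533.9(T − 20.53) + 152.65(T − 20.53) = 0
(63.67 + 2533.9 + 152.65) T = 63.67·249.8 + 2533.9·20.53 + 152.65·20.53
T = 71061 / 2750.2 = 25.8 °C

T_f ≈ 25.8 °C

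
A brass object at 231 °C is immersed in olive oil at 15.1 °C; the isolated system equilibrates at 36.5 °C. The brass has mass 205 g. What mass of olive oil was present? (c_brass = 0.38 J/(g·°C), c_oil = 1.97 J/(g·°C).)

m ≈ 359 g

Let T be the final temperature. ΣQ_i = 0:
205·0.38·(36.5 − 231) + m·1.97·(36.5 − 15.1) = 0
42.16 m = 15152
m = 15152/42.16 ≈ 359.4 g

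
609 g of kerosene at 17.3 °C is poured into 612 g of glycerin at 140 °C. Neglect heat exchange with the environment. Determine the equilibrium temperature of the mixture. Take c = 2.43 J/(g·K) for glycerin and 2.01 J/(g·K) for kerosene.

T_f is the heat-capacity-weighted average of the initial temperatures:
T_f = (1487.2·140 + 1224.1·17.3) / (1487.2 + 1224.1)
    = 229379 / 2711.2 ≈ 84.60 °C

T_f ≈ 84.6 °C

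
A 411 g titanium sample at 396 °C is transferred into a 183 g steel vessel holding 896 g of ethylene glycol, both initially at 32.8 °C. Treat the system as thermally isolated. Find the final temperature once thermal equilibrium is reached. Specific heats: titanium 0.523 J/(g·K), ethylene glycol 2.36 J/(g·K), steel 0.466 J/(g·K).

T_f ≈ 65.1 °C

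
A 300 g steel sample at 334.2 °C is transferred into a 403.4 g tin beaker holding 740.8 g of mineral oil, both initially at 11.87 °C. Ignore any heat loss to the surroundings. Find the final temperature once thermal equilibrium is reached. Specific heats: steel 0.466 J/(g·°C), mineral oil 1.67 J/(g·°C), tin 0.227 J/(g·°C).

Net heat exchanged in the isolated system is zero:
300×0.466×(T − 334.2) + 740.8×1.67×(T − 11.87) + 403.4×0.227×(T − 11.87) = 0
139.8(T − 334.2) + 1237.1(T − 11.87) + 91.57(T − 11.87) = 0
1468.5 T = 62493
T ≈ 42.56 °C

T_f ≈ 42.6 °C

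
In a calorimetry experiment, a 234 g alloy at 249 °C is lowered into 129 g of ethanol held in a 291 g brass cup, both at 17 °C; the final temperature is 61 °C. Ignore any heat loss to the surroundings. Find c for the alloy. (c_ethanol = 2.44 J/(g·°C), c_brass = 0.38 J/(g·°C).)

c ≈ 0.425 J/(g·°C)

Heat gained plus heat lost sum to zero:
234·c·(61 − 249) + 129·2.44·(61 − 17) + 291·0.38·(61 − 17) = 0
-43992 c = -18715
c = -18715/-43992 ≈ 0.4254 J/(g·°C)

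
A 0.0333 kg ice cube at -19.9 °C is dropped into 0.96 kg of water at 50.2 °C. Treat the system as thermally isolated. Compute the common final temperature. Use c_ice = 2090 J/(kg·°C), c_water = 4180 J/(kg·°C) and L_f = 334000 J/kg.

Conservation of energy gives ΣQ = 0:
ice -19.9→0 °C: 0.0333·2090·19.9 = 1385
  fusion: m_ice L_f = 0.0333·334000 = 11122
  warm the meltwater: 139.19 T
  water cools: 0.96·4180·(T − 50.2) = 4012.8(T − 50.2)
4152 T = 201443 − 12507 = 188935
T ≈ 45.50 °C (positive, so assuming full melt was valid).

T_f ≈ 45.5 °C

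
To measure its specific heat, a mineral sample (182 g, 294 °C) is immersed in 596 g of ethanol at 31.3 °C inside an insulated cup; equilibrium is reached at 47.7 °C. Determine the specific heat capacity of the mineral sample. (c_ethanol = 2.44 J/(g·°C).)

Heat lost by the mineral sample = heat gained by the ethanol:
182·c·(294 − 47.7) = 596·2.44·(47.7 − 31.3)
44827 c = 23850  ⇒  c ≈ 0.532 J/(g·°C)

c ≈ 0.532 J/(g·°C)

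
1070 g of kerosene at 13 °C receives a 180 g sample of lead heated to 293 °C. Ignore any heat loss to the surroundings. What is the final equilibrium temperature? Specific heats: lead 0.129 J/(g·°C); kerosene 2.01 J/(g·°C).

T_f ≈ 16.0 °C

T_f = Σ m_i c_i T_i / Σ m_i c_i:
T_f = (23.22·293 + 2150.7·13) / (23.22 + 2150.7)
    = 34763 / 2173.9 ≈ 15.99 °C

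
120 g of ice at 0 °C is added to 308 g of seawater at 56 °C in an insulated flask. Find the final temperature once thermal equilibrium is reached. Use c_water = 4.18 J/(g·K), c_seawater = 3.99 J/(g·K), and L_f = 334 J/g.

T_f ≈ 16.6 °C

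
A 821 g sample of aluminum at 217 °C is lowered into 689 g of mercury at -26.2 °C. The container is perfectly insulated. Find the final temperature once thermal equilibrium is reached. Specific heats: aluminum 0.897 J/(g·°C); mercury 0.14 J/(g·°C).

T_f is the heat-capacity-weighted average of the initial temperatures:
T_f = (736.44·217 + 96.46·(-26.2)) / (736.44 + 96.46)
    = 157280 / 832.9 ≈ 188.83 °C

T_f ≈ 188.8 °C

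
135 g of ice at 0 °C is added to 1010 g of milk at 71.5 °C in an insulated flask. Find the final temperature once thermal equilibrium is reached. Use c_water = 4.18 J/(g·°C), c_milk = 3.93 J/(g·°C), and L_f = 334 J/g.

T_f ≈ 52.7 °C

Setting the total heat transfer to zero:
melt ice: 135·334 = 45090; meltwater 0→T: 135·4.18·T = 564.3 T; milk: 3969.3(T − 71.5)
4533.6 T = 283805 − 45090 = 238715
T ≈ 52.65 °C — above 0 °C, consistent with complete melting.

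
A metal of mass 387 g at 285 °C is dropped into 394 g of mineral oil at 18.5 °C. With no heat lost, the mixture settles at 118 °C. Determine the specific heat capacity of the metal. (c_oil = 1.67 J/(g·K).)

c ≈ 1.01 J/(g·K)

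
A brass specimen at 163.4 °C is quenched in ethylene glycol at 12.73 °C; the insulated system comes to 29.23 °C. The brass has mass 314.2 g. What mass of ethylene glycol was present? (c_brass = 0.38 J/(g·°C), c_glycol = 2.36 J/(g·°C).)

Taking heat into each body as positive, Σ m c ΔT = 0:
314.2·0.38·(29.23 − 163.4) + m·2.36·(29.23 − 12.73) = 0
38.94 m = 16019
m = 16019/38.94 ≈ 411.4 g

m ≈ 411 g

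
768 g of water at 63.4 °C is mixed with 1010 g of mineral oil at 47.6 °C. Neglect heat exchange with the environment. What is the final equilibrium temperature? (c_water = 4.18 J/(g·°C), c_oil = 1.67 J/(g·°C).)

T_f ≈ 58.0 °C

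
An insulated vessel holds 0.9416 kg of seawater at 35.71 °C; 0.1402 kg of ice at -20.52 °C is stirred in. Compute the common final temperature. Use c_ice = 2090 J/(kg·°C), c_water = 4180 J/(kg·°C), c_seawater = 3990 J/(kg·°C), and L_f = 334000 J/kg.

Net heat exchanged in the isolated system is zero:
warm ice to 0 °C: 0.1402·2090·(0 − (-20.52)) = 6012.7
  melt ice: 0.1402·334000 = 46827
  meltwater 0→T: 0.1402·4180·T = 586.04 T
  seawater: 3757(T − 35.71)
4343 T = 134162 − 52840 = 81322
T ≈ 18.72 °C. Since T > 0 °C, the all-ice-melts assumption holds.

T_f ≈ 18.7 °C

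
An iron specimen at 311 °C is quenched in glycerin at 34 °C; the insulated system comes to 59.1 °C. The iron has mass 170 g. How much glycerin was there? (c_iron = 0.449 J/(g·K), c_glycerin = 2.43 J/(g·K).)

m ≈ 315 g

|Q_iron| = |Q_glycerin|:
170·0.449·(311 − 59.1) = m·2.43·(59.1 − 34)
60.99 m = 19228  ⇒  m ≈ 315.2 g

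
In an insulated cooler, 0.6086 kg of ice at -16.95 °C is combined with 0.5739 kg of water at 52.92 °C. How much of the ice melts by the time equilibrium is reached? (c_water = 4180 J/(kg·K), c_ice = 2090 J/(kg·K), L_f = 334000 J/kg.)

m_melted ≈ 0.316 kg

Water can give up m c ΔT = 0.5739·4180·52.92 = 126950 J before reaching 0 °C.
Warming the ice to 0 °C takes 0.6086·2090·16.95 = 21560 J, leaving 105390 J for melting.
To melt every bit of ice: 0.6086·334000 = 203272 J.
Since 105390 < 203272 J, not all the ice melts; equilibrium is at 0 °C.
m_melted·334000 = 105390  ⇒  m_melted ≈ 0.3155 kg.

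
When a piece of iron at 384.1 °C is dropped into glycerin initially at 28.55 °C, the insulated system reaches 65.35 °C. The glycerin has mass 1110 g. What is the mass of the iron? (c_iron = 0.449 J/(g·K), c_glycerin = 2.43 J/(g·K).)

Taking heat into each body as positive, Σ m c ΔT = 0:
m·0.449·(65.35 − 384.1) + 1110·2.43·(65.35 − 28.55) = 0
-143.12 m = -99261
m = -99261/-143.12 ≈ 693.6 g

m ≈ 694 g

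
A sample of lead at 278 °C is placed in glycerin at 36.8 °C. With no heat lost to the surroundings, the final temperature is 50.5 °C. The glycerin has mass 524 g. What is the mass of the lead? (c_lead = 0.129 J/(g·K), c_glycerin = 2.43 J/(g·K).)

Setting the total heat transfer to zero:
m×0.129×(50.5 − 278) + 524×2.43×(50.5 − 36.8) = 0
-29.35 m = -17444
m = -17444/-29.35 ≈ 594.4 g

m ≈ 594 g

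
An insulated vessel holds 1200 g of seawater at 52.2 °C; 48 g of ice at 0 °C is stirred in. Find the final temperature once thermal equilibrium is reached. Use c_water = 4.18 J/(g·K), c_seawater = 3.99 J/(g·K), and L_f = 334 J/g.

Sum of m c ΔT and latent-heat terms is zero:
melt ice: 48×334 = 16032
  meltwater 0→T: 48×4.18×T = 200.64 T
  seawater cools: 1200×3.99×(T − 52.2) = 4788(T − 52.2)
4988.6 T = 249934 − 16032 = 233902
T ≈ 46.89 °C (positive, so assuming full melt was valid).

T_f ≈ 46.9 °C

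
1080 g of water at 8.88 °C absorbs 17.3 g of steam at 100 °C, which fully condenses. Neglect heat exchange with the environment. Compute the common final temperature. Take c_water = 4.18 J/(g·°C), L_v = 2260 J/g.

Heat gained plus heat lost sum to zero:
latent heat released on condensation: 17.3·2260 = 39098; condensed water 100 °C→T: 72.31(T − 100); water warms: 1080·4.18·(T − 8.88) = 4514.4(T − 8.88)
4586.7 T = 39098 + 7231.4 + 40088 = 86417
T ≈ 18.84 °C, under the boiling point, so the assumption holds.

T_f ≈ 18.8 °C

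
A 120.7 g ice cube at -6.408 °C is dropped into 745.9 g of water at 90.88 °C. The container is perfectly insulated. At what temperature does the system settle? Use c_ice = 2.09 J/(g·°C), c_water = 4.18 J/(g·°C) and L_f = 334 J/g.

T_f ≈ 66.6 °C

Heat gained plus heat lost sum to zero:
ice -6.408→0 °C: 120.7×2.09×6.408 = 1616.5
  melt ice: 120.7×334 = 40314
  warm the meltwater: 504.53 T
  water: 3117.9(T − 90.88)
3622.4 T = 283351 − 41930 = 241421
T ≈ 66.65 °C. Since T > 0 °C, the all-ice-melts assumption holds.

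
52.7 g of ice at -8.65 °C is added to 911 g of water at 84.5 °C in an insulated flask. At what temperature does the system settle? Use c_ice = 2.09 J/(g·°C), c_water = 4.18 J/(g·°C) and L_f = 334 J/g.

T_f ≈ 75.3 °C

Energy balance with sensible and latent terms:
ice -8.65→0 °C: 52.7×2.09×8.65 = 952.74
  fusion: m_ice L_f = 52.7×334 = 17602
  meltwater 0→T: 52.7×4.18×T = 220.29 T
  water: 3808(T − 84.5)
4028.3 T = 321774 − 18555 = 303220
T ≈ 75.27 °C (positive, so assuming full melt was valid).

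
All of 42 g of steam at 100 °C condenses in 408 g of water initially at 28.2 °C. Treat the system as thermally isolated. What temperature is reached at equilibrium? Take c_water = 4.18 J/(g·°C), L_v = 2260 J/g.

T_f ≈ 85.4 °C

Taking heat into each body as positive, Σ m c ΔT = 0:
condense steam: −42×2260 = −94920
  condensate cools 100→T: 42×4.18×(T − 100) = 175.56(T − 100)
  original water: 1705.4(T − 28.2)
1881 T = 94920 + 17556 + 48093 = 160569
T ≈ 85.36 °C (< 100 °C, so full condensation is consistent).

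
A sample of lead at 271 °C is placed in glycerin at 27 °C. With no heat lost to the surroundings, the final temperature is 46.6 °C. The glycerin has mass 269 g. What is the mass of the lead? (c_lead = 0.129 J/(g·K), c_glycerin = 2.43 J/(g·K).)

m ≈ 443 g

Heat lost by the lead = heat gained by the glycerin:
m×0.129×(271 − 46.6) = 269×2.43×(46.6 − 27)
28.95 m = 12812  ⇒  m ≈ 442.6 g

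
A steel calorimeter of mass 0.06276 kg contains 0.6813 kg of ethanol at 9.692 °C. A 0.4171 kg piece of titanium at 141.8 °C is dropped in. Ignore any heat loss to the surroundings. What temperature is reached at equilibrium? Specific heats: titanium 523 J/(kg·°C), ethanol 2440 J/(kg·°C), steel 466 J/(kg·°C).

Net heat exchanged in the isolated system is zero:
0.4171×523×(T − 141.8) + 0.6813×2440×(T − 9.692) + 0.06276×466×(T − 9.692) = 0
218.14(T − 141.8) + 1662.4(T − 9.692) + 29.25(T − 9.692) = 0
(218.14 + 1662.4 + 29.25) T = 218.14×141.8 + 1662.4×9.692 + 29.25×9.692
T ≈ 24.78 °C

T_f ≈ 24.8 °C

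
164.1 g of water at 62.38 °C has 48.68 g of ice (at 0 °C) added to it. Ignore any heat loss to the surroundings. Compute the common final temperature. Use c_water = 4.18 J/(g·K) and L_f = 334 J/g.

T_f ≈ 29.8 °C

Taking heat into each body as positive, Σ m c ΔT = 0:
melt ice: 48.68×334 = 16259; warm the meltwater: 203.48 T; water cools: 164.1×4.18×(T − 62.38) = 685.94(T − 62.38)
889.42 T = 42789 − 16259 = 26530
T ≈ 29.83 °C. Since T > 0 °C, the all-ice-melts assumption holds.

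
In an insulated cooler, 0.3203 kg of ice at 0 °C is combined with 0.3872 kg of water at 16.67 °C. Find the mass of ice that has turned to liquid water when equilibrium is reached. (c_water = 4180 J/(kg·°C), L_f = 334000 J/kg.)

m_melted ≈ 0.0808 kg

Heat available from the water dropping to 0 °C: 0.3872×4180×16.67 = 26980 J.
To melt every bit of ice: 0.3203×334000 = 106980 J.
26980 J < 106980 J, so only part of the ice melts and the system sits at 0 °C.
Mass melted = 26980/334000 ≈ 0.08078 kg.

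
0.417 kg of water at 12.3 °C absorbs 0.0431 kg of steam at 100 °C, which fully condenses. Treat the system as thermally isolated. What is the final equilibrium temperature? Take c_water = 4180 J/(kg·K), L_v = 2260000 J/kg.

Net heat exchanged in the isolated system is zero:
condense steam: −0.0431·2260000 = −97406; condensate cools 100→T: 0.0431·4180·(T − 100) = 180.16(T − 100); water warms: 0.417·4180·(T − 12.3) = 1743.1(T − 12.3)
1923.2 T = 97406 + 18016 + 21440 = 136861
T ≈ 71.16 °C, under the boiling point, so the assumption holds.

T_f ≈ 71.2 °C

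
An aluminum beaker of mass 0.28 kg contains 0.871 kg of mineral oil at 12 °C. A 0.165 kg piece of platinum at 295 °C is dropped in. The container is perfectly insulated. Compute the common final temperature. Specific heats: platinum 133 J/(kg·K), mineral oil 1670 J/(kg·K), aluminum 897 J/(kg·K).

T_f ≈ 15.6 °C

Energy conservation, ΣQ = 0:
0.165×133×(T − 295) + 0.871×1670×(T − 12) + 0.28×897×(T − 12) = 0
21.95(T − 295) + 1454.6(T − 12) + 251.16(T − 12) = 0
(21.95 + 1454.6 + 251.16) T = 21.95×295 + 1454.6×12 + 251.16×12
T = 26943 / 1727.7 = 15.6 °C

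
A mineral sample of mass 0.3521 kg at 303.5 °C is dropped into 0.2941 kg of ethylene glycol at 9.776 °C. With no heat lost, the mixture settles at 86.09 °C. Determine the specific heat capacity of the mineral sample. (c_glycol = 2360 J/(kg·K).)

c ≈ 692 J/(kg·K)

Heat lost by the mineral sample = heat gained by the glycol:
0.3521·c·(303.5 − 86.09) = 0.2941·2360·(86.09 − 9.776)
76.55 c = 52968  ⇒  c ≈ 691.9 J/(kg·K)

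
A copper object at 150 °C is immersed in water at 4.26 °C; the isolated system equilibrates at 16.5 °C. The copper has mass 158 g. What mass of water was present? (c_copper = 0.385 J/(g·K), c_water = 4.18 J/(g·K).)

m ≈ 159 g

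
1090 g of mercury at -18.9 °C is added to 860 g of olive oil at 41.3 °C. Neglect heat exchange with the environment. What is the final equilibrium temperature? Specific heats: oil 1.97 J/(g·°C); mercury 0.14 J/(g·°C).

With ΣQ=0 the equilibrium temperature is the m·c-weighted mean:
T_f = (1694.2*41.3 + 152.6*(-18.9)) / (1694.2 + 152.6)
    = 67086 / 1846.8 ≈ 36.33 °C

T_f ≈ 36.3 °C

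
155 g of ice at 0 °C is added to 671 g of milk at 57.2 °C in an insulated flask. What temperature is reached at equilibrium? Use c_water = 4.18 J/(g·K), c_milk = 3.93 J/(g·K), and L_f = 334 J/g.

T_f ≈ 30.2 °C

Let T be the final temperature. ΣQ_i = 0:
melt ice: 155·334 = 51770
  warm the meltwater: 647.9 T
  milk cools: 671·3.93·(T − 57.2) = 2637(T − 57.2)
3284.9 T = 150838 − 51770 = 99068
T ≈ 30.16 °C. Since T > 0 °C, the all-ice-melts assumption holds.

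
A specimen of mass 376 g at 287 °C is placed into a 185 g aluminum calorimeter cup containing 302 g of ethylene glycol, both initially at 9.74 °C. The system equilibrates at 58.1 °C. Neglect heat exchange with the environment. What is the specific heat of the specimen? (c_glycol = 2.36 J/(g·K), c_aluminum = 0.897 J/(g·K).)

c ≈ 0.494 J/(g·K)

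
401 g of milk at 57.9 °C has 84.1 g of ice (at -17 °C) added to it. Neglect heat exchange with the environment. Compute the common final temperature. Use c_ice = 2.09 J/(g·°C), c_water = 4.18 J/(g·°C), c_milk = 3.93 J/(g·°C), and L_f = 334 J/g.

Energy conservation, ΣQ = 0:
warm ice to 0 °C: 84.1·2.09·(0 − (-17)) = 2988.1; latent heat to melt: 84.1·334 = 28089; warm the meltwater: 351.54 T; milk cools: 401·3.93·(T − 57.9) = 1575.9(T − 57.9)
1927.5 T = 91246 − 31077 = 60169
T ≈ 31.22 °C. Since T > 0 °C, the all-ice-melts assumption holds.

T_f ≈ 31.2 °C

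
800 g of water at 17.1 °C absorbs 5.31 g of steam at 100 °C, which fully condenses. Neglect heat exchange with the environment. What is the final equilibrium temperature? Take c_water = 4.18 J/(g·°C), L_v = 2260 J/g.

T_f ≈ 21.2 °C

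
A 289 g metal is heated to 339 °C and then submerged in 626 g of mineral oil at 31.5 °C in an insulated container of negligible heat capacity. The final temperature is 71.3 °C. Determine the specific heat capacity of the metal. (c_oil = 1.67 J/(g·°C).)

c ≈ 0.538 J/(g·°C)

Conservation of energy gives ΣQ = 0:
289×c×(71.3 − 339) + 626×1.67×(71.3 − 31.5) = 0
-77365 c = -41608
c = -41608/-77365 ≈ 0.5378 J/(g·°C)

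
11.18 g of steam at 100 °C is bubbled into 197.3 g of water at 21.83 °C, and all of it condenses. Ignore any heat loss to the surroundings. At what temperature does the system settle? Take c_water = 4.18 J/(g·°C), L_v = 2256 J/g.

Conservation of energy gives ΣQ = 0:
latent heat released on condensation: 11.18·2256 = 25222
  condensed water 100 °C→T: 46.73(T − 100)
  water warms: 197.3·4.18·(T − 21.83) = 824.71(T − 21.83)
871.45 T = 25222 + 4673.2 + 18004 = 47899
T ≈ 54.96 °C, under the boiling point, so the assumption holds.

T_f ≈ 55.0 °C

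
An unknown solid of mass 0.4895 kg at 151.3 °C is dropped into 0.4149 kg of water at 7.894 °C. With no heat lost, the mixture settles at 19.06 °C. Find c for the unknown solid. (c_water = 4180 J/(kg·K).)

c ≈ 299 J/(kg·K)

Conservation of energy gives ΣQ = 0:
0.4895×c×(19.06 − 151.3) + 0.4149×4180×(19.06 − 7.894) = 0
-64.73 c = -19365
c = -19365/-64.73 ≈ 299.2 J/(kg·K)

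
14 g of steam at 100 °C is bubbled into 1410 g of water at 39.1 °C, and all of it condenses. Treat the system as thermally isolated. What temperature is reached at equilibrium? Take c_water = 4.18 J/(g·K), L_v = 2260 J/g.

T_f ≈ 45.0 °C

Conservation of energy gives ΣQ = 0:
condense steam: −14×2260 = −31640
  condensate cools 100→T: 14×4.18×(T − 100) = 58.52(T − 100)
  original water: 5893.8(T − 39.1)
5952.3 T = 31640 + 5852 + 230448 = 267940
T ≈ 45.01 °C, under the boiling point, so the assumption holds.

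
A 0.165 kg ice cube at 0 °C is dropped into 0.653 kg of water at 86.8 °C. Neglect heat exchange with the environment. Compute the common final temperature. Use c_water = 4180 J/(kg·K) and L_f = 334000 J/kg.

T_f ≈ 53.2 °C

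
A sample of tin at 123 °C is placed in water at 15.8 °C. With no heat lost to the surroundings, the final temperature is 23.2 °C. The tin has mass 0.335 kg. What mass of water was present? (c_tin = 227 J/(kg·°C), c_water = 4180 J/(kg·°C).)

m ≈ 0.245 kg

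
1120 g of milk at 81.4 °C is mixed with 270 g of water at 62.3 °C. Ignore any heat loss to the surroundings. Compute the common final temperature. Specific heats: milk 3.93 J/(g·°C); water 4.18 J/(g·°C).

T_f ≈ 77.5 °C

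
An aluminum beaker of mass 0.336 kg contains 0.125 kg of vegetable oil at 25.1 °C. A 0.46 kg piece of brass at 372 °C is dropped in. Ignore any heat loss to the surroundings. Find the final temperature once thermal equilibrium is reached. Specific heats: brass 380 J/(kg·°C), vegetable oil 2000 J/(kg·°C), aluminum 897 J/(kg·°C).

With ΣQ=0 the equilibrium temperature is the m·c-weighted mean:
T_f = (174.8*372 + 250*25.1 + 301.39*25.1) / (174.8 + 250 + 301.39)
    = 78866 / 726.19 ≈ 108.60 °C

T_f ≈ 108.6 °C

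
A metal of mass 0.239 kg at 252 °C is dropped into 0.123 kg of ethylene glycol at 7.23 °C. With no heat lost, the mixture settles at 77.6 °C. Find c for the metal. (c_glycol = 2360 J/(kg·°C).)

Heat lost by the metal = heat gained by the glycol:
0.239·c·(252 − 77.6) = 0.123·2360·(77.6 − 7.23)
41.68 c = 20427  ⇒  c ≈ 490.1 J/(kg·°C)

c ≈ 490 J/(kg·°C)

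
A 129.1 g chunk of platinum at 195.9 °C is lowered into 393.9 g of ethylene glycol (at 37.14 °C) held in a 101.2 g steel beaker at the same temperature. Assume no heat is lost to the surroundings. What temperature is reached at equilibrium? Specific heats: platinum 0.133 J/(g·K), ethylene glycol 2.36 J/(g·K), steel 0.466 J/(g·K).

T_f ≈ 39.9 °C

Let T be the final temperature. ΣQ_i = 0:
129.1*0.133*(T − 195.9) + 393.9*2.36*(T − 37.14) + 101.2*0.466*(T − 37.14) = 0
17.17(T − 195.9) + 929.6(T − 37.14) + 47.16(T − 37.14) = 0
993.93 T = 39641
T = 39641/993.93 ≈ 39.88 °C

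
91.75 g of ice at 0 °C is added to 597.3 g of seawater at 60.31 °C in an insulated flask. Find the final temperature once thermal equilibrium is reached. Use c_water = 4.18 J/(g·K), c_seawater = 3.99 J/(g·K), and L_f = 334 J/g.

Energy conservation, ΣQ = 0:
latent heat to melt: 91.75·334 = 30644
  warm the meltwater: 383.51 T
  seawater: 2383.2(T − 60.31)
2766.7 T = 143732 − 30644 = 113088
T ≈ 40.87 °C — above 0 °C, consistent with complete melting.

T_f ≈ 40.9 °C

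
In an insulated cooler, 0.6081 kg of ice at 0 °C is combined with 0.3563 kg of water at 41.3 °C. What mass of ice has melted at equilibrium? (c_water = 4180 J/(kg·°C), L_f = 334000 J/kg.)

m_melted ≈ 0.184 kg

Cooling the water to 0 °C releases 0.3563×4180×41.3 = 61509 J.
Melting all 0.6081 kg of ice would need 0.6081×334000 = 203105 J.
Since 61509 < 203105 J, not all the ice melts; equilibrium is at 0 °C.
Mass melted = 61509/334000 ≈ 0.1842 kg.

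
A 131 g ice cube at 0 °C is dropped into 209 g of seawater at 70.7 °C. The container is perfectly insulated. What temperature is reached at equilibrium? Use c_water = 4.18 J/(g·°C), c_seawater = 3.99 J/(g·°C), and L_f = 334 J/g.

T_f ≈ 11.0 °C

Sum of m c ΔT and latent-heat terms is zero:
fusion: m_ice L_f = 131·334 = 43754
  warm the meltwater: 547.58 T
  seawater: 833.91(T − 70.7)
1381.5 T = 58957 − 43754 = 15203
T ≈ 11.01 °C (positive, so assuming full melt was valid).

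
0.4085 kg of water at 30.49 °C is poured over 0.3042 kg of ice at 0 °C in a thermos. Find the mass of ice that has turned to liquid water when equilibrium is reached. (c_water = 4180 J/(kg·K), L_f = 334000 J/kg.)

Water can give up m c ΔT = 0.4085×4180×30.49 = 52063 J before reaching 0 °C.
Melting all 0.3042 kg of ice would need 0.3042×334000 = 101603 J.
That's not enough to melt it all — equilibrium is at 0 °C with ice remaining.
m_melt = 52063 / L_f = 0.1559 kg.

m_melted ≈ 0.156 kg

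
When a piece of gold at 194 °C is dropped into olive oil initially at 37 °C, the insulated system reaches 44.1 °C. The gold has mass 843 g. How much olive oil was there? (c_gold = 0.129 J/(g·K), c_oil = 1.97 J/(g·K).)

|Q_gold| = |Q_oil|:
843·0.129·(194 − 44.1) = m·1.97·(44.1 − 37)
13.99 m = 16301  ⇒  m ≈ 1165 g

m ≈ 1170 g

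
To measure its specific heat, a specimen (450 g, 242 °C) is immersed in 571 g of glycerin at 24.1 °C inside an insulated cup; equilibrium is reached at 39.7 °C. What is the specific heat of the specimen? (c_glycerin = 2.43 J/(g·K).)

Heat lost by the specimen = heat gained by the glycerin:
450×c×(242 − 39.7) = 571×2.43×(39.7 − 24.1)
91035 c = 21645  ⇒  c ≈ 0.2378 J/(g·K)

c ≈ 0.238 J/(g·K)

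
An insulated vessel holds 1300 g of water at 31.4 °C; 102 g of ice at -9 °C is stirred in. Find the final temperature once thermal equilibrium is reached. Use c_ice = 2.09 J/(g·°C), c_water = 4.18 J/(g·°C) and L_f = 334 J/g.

Let T be the final temperature. ΣQ_i = 0:
ice -9→0 °C: 102·2.09·9 = 1918.6; latent heat to melt: 102·334 = 34068; meltwater 0→T: 102·4.18·T = 426.36 T; water: 5434(T − 31.4)
5860.4 T = 170628 − 35987 = 134641
T ≈ 22.97 °C (positive, so assuming full melt was valid).

T_f ≈ 23.0 °C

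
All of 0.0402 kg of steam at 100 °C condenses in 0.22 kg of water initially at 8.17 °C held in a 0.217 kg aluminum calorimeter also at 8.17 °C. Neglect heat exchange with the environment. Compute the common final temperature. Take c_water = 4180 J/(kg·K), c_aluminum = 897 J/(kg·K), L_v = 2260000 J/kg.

Let T be the final temperature. ΣQ_i = 0:
latent heat released on condensation: 0.0402×2260000 = 90852; condensed water 100 °C→T: 168.04(T − 100); original water: 919.6(T − 8.17); aluminum cup: 0.217×897×(T − 8.17) = 194.65(T − 8.17)
1282.3 T = 90852 + 16804 + 9103.4 = 116759
T ≈ 91.06 °C (< 100 °C, so full condensation is consistent).

T_f ≈ 91.1 °C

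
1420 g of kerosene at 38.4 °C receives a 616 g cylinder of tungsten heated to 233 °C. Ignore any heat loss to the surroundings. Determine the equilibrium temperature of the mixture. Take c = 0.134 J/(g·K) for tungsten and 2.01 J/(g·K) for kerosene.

T_f ≈ 43.9 °C

Energy conservation, ΣQ = 0:
616×0.134×(T − 233) + 1420×2.01×(T − 38.4) = 0
82.54(T − 233) + 2854.2(T − 38.4) = 0
(82.54 + 2854.2) T = 82.54×233 + 2854.2×38.4
T ≈ 43.87 °C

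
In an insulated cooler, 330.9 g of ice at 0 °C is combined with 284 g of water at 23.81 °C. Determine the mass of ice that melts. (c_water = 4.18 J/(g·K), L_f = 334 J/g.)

Cooling the water to 0 °C releases 284·4.18·23.81 = 28265 J.
Fully melting the ice requires m_ice L_f = 330.9·334 = 110521 J.
28265 J < 110521 J, so only part of the ice melts and the system sits at 0 °C.
m_melt = 28265 / L_f = 84.63 g.

m_melted ≈ 84.6 g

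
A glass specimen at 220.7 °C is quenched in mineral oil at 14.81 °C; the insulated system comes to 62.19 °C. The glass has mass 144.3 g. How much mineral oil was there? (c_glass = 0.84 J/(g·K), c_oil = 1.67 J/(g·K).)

m ≈ 243 g

Heat lost by the glass = heat gained by the oil:
144.3×0.84×(220.7 − 62.19) = m×1.67×(62.19 − 14.81)
79.12 m = 19213  ⇒  m ≈ 242.8 g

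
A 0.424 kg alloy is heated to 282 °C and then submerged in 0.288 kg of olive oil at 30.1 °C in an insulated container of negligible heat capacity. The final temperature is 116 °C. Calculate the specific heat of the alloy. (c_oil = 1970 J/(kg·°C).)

c ≈ 692 J/(kg·°C)

m_s c (T_s − T_f) = m_oil c_oil (T_f − T_0):
0.424×c×(282 − 116) = 0.288×1970×(116 − 30.1)
70.38 c = 48736  ⇒  c ≈ 692.4 J/(kg·°C)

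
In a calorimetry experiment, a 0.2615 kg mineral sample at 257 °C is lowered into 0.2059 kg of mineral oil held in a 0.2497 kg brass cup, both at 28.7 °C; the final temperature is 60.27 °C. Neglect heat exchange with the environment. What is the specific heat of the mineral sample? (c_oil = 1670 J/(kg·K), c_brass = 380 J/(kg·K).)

Energy conservation, ΣQ = 0:
0.2615·c·(60.27 − 257) + 0.2059·1670·(60.27 − 28.7) + 0.2497·380·(60.27 − 28.7) = 0
-51.44 c = -13851
c = -13851/-51.44 ≈ 269.2 J/(kg·K)

c ≈ 269 J/(kg·K)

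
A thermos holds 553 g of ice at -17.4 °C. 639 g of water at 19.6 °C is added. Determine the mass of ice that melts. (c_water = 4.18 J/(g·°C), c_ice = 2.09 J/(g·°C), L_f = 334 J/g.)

m_melted ≈ 96.5 g

Cooling the water to 0 °C releases 639·4.18·19.6 = 52352 J.
Of that, 553·2.09·17.4 = 20110 J goes to bring the ice to 0 °C, leaving 32242 J.
Fully melting the ice requires m_ice L_f = 553·334 = 184702 J.
That's not enough to melt it all — equilibrium is at 0 °C with ice remaining.
Mass melted = 32242/334 ≈ 96.53 g.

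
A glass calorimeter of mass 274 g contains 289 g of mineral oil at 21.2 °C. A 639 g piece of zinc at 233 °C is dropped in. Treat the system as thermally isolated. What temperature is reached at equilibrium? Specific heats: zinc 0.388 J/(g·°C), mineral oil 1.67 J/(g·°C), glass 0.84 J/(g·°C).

Energy conservation, ΣQ = 0:
639·0.388·(T − 233) + 289·1.67·(T − 21.2) + 274·0.84·(T − 21.2) = 0
960.72 T = 72879
T = 72879 / 960.72 = 75.9 °C

T_f ≈ 75.9 °C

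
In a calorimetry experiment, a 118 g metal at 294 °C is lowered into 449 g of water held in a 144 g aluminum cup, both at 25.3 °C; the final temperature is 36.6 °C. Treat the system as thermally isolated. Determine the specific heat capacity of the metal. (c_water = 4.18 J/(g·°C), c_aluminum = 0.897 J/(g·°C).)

Heat gained plus heat lost sum to zero:
118×c×(36.6 − 294) + 449×4.18×(36.6 − 25.3) + 144×0.897×(36.6 − 25.3) = 0
-30373 c = -22668
c = -22668/-30373 ≈ 0.7463 J/(g·°C)

c ≈ 0.746 J/(g·°C)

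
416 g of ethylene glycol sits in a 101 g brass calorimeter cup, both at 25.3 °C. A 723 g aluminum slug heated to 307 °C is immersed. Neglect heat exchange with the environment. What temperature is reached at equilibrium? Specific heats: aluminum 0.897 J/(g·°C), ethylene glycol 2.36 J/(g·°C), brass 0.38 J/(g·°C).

T_f ≈ 134.8 °C

Heat gained plus heat lost sum to zero:
723·0.897·(T − 307) + 416·2.36·(T − 25.3) + 101·0.38·(T − 25.3) = 0
1668.7 T = 224909
T ≈ 134.78 °C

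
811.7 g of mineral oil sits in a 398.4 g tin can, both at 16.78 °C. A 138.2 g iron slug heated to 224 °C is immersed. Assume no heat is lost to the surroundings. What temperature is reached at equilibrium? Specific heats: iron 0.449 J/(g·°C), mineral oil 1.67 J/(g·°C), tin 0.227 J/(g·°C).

Setting the total heat transfer to zero:
138.2×0.449×(T − 224) + 811.7×1.67×(T − 16.78) + 398.4×0.227×(T − 16.78) = 0
62.05(T − 224) + 1355.5(T − 16.78) + 90.44(T − 16.78) = 0
(62.05 + 1355.5 + 90.44) T = 62.05×224 + 1355.5×16.78 + 90.44×16.78
T ≈ 25.31 °C

T_f ≈ 25.3 °C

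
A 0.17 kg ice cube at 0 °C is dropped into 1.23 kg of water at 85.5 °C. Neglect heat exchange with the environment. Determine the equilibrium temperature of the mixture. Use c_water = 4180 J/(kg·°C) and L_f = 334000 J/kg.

Setting the total heat transfer to zero:
melt ice: 0.17·334000 = 56780; meltwater 0→T: 0.17·4180·T = 710.6 T; water cools: 1.23·4180·(T − 85.5) = 5141.4(T − 85.5)
5852 T = 439590 − 56780 = 382810
T ≈ 65.42 °C — above 0 °C, consistent with complete melting.

T_f ≈ 65.4 °C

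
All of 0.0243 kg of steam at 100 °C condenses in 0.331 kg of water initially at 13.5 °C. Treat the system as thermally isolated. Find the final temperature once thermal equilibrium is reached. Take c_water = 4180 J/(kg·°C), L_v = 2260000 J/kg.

T_f ≈ 56.4 °C

Net heat exchanged in the isolated system is zero:
condense steam: −0.0243·2260000 = −54918
  condensed water 100 °C→T: 101.57(T − 100)
  original water: 1383.6(T − 13.5)
1485.2 T = 54918 + 10157 + 18678 = 83754
T ≈ 56.39 °C — below 100 °C, confirming all the steam condensed.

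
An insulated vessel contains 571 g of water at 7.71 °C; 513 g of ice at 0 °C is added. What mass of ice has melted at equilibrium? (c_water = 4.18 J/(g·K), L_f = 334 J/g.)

m_melted ≈ 55.1 g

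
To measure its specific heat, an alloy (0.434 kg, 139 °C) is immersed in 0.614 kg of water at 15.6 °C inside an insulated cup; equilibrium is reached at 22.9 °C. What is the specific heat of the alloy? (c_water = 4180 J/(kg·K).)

Let T be the final temperature. ΣQ_i = 0:
0.434×c×(22.9 − 139) + 0.614×4180×(22.9 − 15.6) = 0
-50.39 c = -18736
c = -18736/-50.39 ≈ 371.8 J/(kg·K)

c ≈ 372 J/(kg·K)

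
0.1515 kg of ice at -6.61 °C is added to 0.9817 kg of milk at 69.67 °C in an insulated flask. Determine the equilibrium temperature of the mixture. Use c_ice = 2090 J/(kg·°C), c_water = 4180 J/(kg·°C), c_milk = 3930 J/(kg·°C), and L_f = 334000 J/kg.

Energy balance with sensible and latent terms:
ice -6.61→0 °C: 0.1515×2090×6.61 = 2093; latent heat to melt: 0.1515×334000 = 50601; meltwater 0→T: 0.1515×4180×T = 633.27 T; milk cools: 0.9817×3930×(T − 69.67) = 3858.1(T − 69.67)
4491.4 T = 268793 − 52694 = 216099
T ≈ 48.11 °C. Since T > 0 °C, the all-ice-melts assumption holds.

T_f ≈ 48.1 °C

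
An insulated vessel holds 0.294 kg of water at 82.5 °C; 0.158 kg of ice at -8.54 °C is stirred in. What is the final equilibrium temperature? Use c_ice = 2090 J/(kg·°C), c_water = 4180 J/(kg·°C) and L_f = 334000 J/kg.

Let T be the final temperature. ΣQ_i = 0:
ice -8.54→0 °C: 0.158·2090·8.54 = 2820.1
  fusion: m_ice L_f = 0.158·334000 = 52772
  warm the meltwater: 660.44 T
  water cools: 0.294·4180·(T − 82.5) = 1228.9(T − 82.5)
1889.4 T = 101386 − 55592 = 45794
T ≈ 24.24 °C — above 0 °C, consistent with complete melting.

T_f ≈ 24.2 °C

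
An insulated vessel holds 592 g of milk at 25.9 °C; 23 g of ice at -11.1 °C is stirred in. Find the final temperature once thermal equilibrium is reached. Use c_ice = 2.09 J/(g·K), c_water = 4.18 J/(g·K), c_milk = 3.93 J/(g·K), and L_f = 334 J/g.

Energy balance with sensible and latent terms:
warm ice to 0 °C: 23×2.09×(0 − (-11.1)) = 533.58; melt ice: 23×334 = 7682; meltwater 0→T: 23×4.18×T = 96.14 T; milk cools: 592×3.93×(T − 25.9) = 2326.6(T − 25.9)
2422.7 T = 60258 − 8215.6 = 52042
T ≈ 21.48 °C (positive, so assuming full melt was valid).

T_f ≈ 21.5 °C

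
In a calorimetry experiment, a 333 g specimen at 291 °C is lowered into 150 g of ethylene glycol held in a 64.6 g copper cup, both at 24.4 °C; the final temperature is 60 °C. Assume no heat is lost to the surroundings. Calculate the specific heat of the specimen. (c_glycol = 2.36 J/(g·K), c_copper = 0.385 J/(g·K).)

Let T be the final temperature. ΣQ_i = 0:
333×c×(60 − 291) + 150×2.36×(60 − 24.4) + 64.6×0.385×(60 − 24.4) = 0
-76923 c = -13488
c = -13488/-76923 ≈ 0.1753 J/(g·K)

c ≈ 0.175 J/(g·K)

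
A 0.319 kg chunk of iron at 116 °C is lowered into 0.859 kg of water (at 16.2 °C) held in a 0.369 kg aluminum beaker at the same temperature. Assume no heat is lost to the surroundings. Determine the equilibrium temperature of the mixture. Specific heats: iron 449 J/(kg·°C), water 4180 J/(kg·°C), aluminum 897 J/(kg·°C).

Let T be the final temperature. ΣQ_i = 0:
0.319·449·(T − 116) + 0.859·4180·(T − 16.2) + 0.369·897·(T − 16.2) = 0
143.23(T − 116) + 3590.6(T − 16.2) + 330.99(T − 16.2) = 0
(143.23 + 3590.6 + 330.99) T = 143.23·116 + 3590.6·16.2 + 330.99·16.2
T = 80145/4064.8 ≈ 19.72 °C

T_f ≈ 19.7 °C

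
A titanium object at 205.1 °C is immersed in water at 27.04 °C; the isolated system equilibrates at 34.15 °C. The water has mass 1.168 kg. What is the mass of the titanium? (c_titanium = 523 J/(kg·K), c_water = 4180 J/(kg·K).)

m ≈ 0.388 kg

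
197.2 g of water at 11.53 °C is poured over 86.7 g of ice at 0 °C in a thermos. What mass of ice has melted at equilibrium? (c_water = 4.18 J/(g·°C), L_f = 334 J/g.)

Heat available from the water dropping to 0 °C: 197.2·4.18·11.53 = 9504.1 J.
Fully melting the ice requires m_ice L_f = 86.7·334 = 28958 J.
9504.1 J < 28958 J, so only part of the ice melts and the system sits at 0 °C.
Mass melted = 9504.1/334 ≈ 28.46 g.

m_melted ≈ 28.5 g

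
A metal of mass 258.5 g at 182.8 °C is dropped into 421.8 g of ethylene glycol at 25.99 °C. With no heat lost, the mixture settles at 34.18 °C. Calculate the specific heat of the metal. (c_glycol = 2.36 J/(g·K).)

c ≈ 0.212 J/(g·K)

Heat lost by the metal = heat gained by the glycol:
258.5·c·(182.8 − 34.18) = 421.8·2.36·(34.18 − 25.99)
38418 c = 8152.7  ⇒  c ≈ 0.2122 J/(g·K)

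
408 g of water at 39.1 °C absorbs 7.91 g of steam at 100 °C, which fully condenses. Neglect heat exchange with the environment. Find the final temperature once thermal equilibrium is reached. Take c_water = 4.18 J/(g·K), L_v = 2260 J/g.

Setting the total heat transfer to zero:
steam→water at 100 °C releases m L_v = 7.91·2260 = 17877; condensate cools 100→T: 7.91·4.18·(T − 100) = 33.06(T − 100); water warms: 408·4.18·(T − 39.1) = 1705.4(T − 39.1)
1738.5 T = 17877 + 3306.4 + 66683 = 87866
T ≈ 50.54 °C (< 100 °C, so full condensation is consistent).

T_f ≈ 50.5 °C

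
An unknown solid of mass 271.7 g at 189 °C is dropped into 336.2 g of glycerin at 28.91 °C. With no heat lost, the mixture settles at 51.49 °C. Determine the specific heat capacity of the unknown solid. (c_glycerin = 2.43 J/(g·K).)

c ≈ 0.494 J/(g·K)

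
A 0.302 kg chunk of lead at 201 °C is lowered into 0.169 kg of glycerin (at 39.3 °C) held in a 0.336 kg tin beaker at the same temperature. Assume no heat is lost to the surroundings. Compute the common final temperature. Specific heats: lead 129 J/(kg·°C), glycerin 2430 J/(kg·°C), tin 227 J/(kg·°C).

T_f ≈ 51.3 °C

Net heat exchanged in the isolated system is zero:
0.302×129×(T − 201) + 0.169×2430×(T − 39.3) + 0.336×227×(T − 39.3) = 0
38.96(T − 201) + 410.67(T − 39.3) + 76.27(T − 39.3) = 0
525.9 T = 26967
T = 26967/525.9 ≈ 51.28 °C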